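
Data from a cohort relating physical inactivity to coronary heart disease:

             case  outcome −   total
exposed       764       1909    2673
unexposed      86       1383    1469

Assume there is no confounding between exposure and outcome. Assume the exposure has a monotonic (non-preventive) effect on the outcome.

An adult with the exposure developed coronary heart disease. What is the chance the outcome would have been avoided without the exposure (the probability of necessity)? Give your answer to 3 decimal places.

p₁ = P(outcome | exposed) = 764/2673 = 0.28582
p₀ = P(outcome | unexposed) = 86/1469 = 0.058543
Under exogeneity and monotonicity, PN = (p₁ − p₀) / p₁.
PN = (0.28582 − 0.058543) / 0.28582 = 0.22728 / 0.28582 ≈ 0.7952

PN ≈ 0.795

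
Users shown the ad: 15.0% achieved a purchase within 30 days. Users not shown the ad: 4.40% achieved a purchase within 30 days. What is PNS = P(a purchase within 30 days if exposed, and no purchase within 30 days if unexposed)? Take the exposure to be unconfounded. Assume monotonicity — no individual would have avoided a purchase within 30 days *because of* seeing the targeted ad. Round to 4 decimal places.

p₁ = 0.15, p₀ = 0.044.
Under exogeneity and monotonicity, PNS = p₁ − p₀.
PNS = 0.15 − 0.044 = 0.106

PNS ≈ 0.1060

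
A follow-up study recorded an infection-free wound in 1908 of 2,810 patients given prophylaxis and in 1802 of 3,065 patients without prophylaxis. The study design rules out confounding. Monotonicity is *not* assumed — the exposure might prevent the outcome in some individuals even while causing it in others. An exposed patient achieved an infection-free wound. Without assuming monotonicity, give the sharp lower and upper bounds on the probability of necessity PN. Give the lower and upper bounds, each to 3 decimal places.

p₁ = P(outcome | exposed) = 1908/2810 = 0.679
p₀ = P(outcome | unexposed) = 1802/3065 = 0.58793
Under exogeneity alone the bounds on PN are max{0,(p₁−p₀)/p₁} ≤ PN ≤ min{1,(1−p₀)/p₁}.
  lower = (p₁ − p₀)/p₁ = 0.091075 / 0.679 ≈ 0.1341
  upper = min{1, (1 − p₀)/p₁} = 0.41207 / 0.679 ≈ 0.6069

0.134 ≤ PN ≤ 0.607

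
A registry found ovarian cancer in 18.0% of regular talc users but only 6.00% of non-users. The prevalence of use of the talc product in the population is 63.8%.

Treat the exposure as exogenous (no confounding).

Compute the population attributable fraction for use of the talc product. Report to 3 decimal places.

p₁ = 0.18, p₀ = 0.06.
Overall risk P(Y=1) = π·p₁ + (1−π)·p₀ = 0.638×0.18 + 0.362×0.06 = 0.13656.
Under exogeneity, PAF = [P(Y=1) − p₀] / P(Y=1).
PAF = (0.13656 − 0.06) / 0.13656 ≈ 0.5606

PAF ≈ 0.561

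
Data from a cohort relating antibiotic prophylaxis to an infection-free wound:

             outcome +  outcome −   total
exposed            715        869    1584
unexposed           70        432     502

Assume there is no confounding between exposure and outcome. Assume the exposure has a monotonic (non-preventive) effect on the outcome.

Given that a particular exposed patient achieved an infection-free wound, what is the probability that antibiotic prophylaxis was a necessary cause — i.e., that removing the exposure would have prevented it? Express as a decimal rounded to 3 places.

PN ≈ 0.691

p₁ = P(outcome | exposed) = 715/1584 = 0.45139
p₀ = P(outcome | unexposed) = 70/502 = 0.13944
Under exogeneity and monotonicity, PN = (p₁ − p₀)/p₁.
PN = (0.45139 − 0.13944) / 0.45139 ≈ 0.6911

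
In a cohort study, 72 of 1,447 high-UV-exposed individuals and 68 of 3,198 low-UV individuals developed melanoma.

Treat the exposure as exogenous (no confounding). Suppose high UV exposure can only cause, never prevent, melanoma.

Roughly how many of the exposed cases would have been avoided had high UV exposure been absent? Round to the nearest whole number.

about 41 cases

p₁ = P(outcome | exposed) = 72/1447 = 0.049758
p₀ = P(outcome | unexposed) = 68/3198 = 0.021263
PN = (p₁ − p₀)/p₁ = (0.049758 − 0.021263) / 0.049758 ≈ 0.57267.
Attributable cases ≈ PN × (exposed cases) = 0.57267 × 72 ≈ 41.23.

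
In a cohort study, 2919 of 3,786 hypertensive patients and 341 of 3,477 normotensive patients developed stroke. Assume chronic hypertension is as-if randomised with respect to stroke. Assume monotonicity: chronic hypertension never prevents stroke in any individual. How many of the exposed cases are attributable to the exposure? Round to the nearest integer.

about 2548 cases

p₁ = P(outcome | exposed) = 2919/3786 = 0.771
p₀ = P(outcome | unexposed) = 341/3477 = 0.098073
PN = (p₁ − p₀)/p₁ = (0.771 − 0.098073) / 0.771 ≈ 0.87280.
Attributable cases ≈ PN × (exposed cases) = 0.87280 × 2919 ≈ 2547.70.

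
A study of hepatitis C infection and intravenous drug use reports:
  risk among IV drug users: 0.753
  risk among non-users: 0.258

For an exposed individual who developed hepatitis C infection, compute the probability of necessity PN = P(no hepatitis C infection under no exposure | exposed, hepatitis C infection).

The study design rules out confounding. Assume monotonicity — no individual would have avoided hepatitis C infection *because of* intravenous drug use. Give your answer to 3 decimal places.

PN ≈ 0.657

Let p₁ = 0.753, p₀ = 0.258.
Under exogeneity and monotonicity, PN = (p₁ − p₀) / p₁.
PN = (0.753 − 0.258) / 0.753 = 0.495 / 0.753 ≈ 0.6574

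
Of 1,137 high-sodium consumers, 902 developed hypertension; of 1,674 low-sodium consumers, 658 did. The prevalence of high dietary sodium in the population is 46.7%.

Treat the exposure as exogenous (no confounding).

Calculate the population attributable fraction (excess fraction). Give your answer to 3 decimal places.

PAF ≈ 0.322

p₁ = P(outcome | exposed) = 902/1137 = 0.79332
p₀ = P(outcome | unexposed) = 658/1674 = 0.39307
Overall risk P(Y=1) = π·p₁ + (1−π)·p₀ = 0.467×0.79332 + 0.533×0.39307 = 0.57999.
Under exogeneity, PAF = [P(Y=1) − p₀] / P(Y=1).
PAF = (0.57999 − 0.39307) / 0.57999 ≈ 0.3223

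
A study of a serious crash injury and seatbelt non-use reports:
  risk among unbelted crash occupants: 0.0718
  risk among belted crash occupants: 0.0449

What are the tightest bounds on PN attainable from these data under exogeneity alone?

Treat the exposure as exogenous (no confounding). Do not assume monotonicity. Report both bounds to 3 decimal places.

Let p₁ = 0.0718, p₀ = 0.0449.
Under exogeneity alone the bounds on PN are max{0,(p₁−p₀)/p₁} ≤ PN ≤ min{1,(1−p₀)/p₁}.
  lower = (p₁ − p₀)/p₁ = 0.0269 / 0.0718 ≈ 0.3747
  upper = min{1, (1 − p₀)/p₁} = 0.9551 / 0.0718 ≈ 13.3022 → capped at 1

0.375 ≤ PN ≤ 1.000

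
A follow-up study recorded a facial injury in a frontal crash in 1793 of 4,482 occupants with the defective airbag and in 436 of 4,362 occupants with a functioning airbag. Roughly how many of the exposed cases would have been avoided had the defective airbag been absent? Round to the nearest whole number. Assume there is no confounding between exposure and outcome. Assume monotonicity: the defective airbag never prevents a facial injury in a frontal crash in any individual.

about 1345 cases

p₁ = P(outcome | exposed) = 1793/4482 = 0.40004
p₀ = P(outcome | unexposed) = 436/4362 = 0.099954
PN = (p₁ − p₀)/p₁ = (0.40004 − 0.099954) / 0.40004 ≈ 0.75014.
Attributable cases ≈ PN × (exposed cases) = 0.75014 × 1793 ≈ 1345.01.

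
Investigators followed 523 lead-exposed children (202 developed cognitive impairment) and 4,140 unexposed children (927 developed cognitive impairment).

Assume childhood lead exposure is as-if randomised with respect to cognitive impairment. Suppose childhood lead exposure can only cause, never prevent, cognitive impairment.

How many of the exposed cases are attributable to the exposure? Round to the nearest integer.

p₁ = P(outcome | exposed) = 202/523 = 0.38623
p₀ = P(outcome | unexposed) = 927/4140 = 0.22391
PN = (p₁ − p₀)/p₁ = (0.38623 − 0.22391) / 0.38623 ≈ 0.42026.
Attributable cases ≈ PN × (exposed cases) = 0.42026 × 202 ≈ 84.89.

about 85 cases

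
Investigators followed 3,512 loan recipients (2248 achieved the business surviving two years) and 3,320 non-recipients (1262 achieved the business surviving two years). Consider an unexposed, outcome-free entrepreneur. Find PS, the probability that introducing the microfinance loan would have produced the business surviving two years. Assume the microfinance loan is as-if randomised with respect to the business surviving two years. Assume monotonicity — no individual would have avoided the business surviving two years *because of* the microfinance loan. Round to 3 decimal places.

PS ≈ 0.419

p₁ = P(outcome | exposed) = 2248/3512 = 0.64009
p₀ = P(outcome | unexposed) = 1262/3320 = 0.38012
Under exogeneity and monotonicity, PS = (p₁ − p₀) / (1 − p₀).
PS = (0.64009 − 0.38012) / (1 − 0.38012) = 0.25997 / 0.61988 ≈ 0.4194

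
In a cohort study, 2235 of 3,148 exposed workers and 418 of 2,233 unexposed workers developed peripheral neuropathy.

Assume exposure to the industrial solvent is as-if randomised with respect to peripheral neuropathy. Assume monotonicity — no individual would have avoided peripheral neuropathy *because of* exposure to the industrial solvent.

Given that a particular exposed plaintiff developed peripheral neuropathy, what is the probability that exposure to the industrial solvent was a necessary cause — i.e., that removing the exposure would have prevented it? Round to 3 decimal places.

PN ≈ 0.736

p₁ = P(outcome | exposed) = 2235/3148 = 0.70997
p₀ = P(outcome | unexposed) = 418/2233 = 0.18719
Under exogeneity and monotonicity, PN = (p₁ − p₀) / p₁.
PN = (0.70997 − 0.18719) / 0.70997 = 0.52278 / 0.70997 ≈ 0.7363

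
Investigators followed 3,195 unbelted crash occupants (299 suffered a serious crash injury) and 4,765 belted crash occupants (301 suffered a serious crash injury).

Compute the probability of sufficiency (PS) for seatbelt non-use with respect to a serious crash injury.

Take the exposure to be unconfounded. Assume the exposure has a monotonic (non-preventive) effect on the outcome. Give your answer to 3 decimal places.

p₁ = P(outcome | exposed) = 299/3195 = 0.093584
p₀ = P(outcome | unexposed) = 301/4765 = 0.063169
Under exogeneity and monotonicity, PS = (p₁ − p₀) / (1 − p₀).
PS = (0.093584 − 0.063169) / (1 − 0.063169) = 0.030415 / 0.93683 ≈ 0.0325

PS ≈ 0.032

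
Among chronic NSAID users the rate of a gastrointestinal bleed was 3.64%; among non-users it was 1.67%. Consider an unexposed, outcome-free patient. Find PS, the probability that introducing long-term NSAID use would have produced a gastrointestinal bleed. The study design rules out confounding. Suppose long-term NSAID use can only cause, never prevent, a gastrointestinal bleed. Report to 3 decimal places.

p₁ = 0.0364, p₀ = 0.0167.
Under exogeneity and monotonicity, PS = (p₁ − p₀) / (1 − p₀).
PS = (0.0364 − 0.0167) / (1 − 0.0167) = 0.0197 / 0.9833 ≈ 0.0200

PS ≈ 0.020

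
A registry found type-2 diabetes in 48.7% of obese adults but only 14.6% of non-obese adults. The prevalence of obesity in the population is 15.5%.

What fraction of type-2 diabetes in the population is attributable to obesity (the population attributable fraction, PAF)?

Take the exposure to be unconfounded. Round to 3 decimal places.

p₁ = 0.487, p₀ = 0.146.
Overall risk P(Y=1) = π·p₁ + (1−π)·p₀ = 0.155×0.487 + 0.845×0.146 = 0.19886.
Under exogeneity, PAF = [P(Y=1) − p₀] / P(Y=1).
PAF = (0.19886 − 0.146) / 0.19886 ≈ 0.2658

PAF ≈ 0.266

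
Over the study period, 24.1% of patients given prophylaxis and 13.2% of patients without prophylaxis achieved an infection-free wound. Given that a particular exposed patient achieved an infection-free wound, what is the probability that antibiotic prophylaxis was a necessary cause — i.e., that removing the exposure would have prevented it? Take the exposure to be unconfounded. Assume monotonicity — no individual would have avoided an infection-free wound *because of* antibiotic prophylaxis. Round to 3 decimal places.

p₁ = 0.241, p₀ = 0.132.
Under exogeneity and monotonicity, PN = (p₁ − p₀) / p₁.
PN = (0.241 − 0.132) / 0.241 = 0.109 / 0.241 ≈ 0.4523

PN ≈ 0.452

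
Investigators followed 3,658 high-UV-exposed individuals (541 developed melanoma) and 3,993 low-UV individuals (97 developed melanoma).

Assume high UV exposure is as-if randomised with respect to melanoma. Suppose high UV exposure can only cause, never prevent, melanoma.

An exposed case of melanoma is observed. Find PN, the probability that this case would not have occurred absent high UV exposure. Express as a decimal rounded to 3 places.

PN ≈ 0.836

p₁ = P(outcome | exposed) = 541/3658 = 0.1479
p₀ = P(outcome | unexposed) = 97/3993 = 0.024293
Under exogeneity and monotonicity, PN = (p₁ − p₀) / p₁.
PN = (0.1479 − 0.024293) / 0.1479 = 0.1236 / 0.1479 ≈ 0.8357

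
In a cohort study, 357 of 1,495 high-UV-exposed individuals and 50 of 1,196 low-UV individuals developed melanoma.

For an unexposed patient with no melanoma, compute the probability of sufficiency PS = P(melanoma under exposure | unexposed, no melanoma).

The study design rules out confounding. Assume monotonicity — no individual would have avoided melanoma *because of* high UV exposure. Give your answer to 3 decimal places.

PS ≈ 0.206

p₁ = P(outcome | exposed) = 357/1495 = 0.2388
p₀ = P(outcome | unexposed) = 50/1196 = 0.041806
Under exogeneity and monotonicity, PS = (p₁ − p₀) / (1 − p₀).
PS = (0.2388 − 0.041806) / (1 − 0.041806) = 0.19699 / 0.95819 ≈ 0.2056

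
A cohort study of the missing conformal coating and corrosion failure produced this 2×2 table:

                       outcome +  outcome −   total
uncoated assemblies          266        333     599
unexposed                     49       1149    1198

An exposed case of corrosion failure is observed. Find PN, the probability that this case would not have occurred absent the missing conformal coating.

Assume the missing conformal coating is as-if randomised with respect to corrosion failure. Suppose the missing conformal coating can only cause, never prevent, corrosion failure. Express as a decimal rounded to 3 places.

p₁ = P(outcome | exposed) = 266/599 = 0.44407
p₀ = P(outcome | unexposed) = 49/1198 = 0.040902
Under exogeneity and monotonicity, PN = (p₁ − p₀) / p₁.
PN = (0.44407 − 0.040902) / 0.44407 = 0.40317 / 0.44407 ≈ 0.9079

PN ≈ 0.908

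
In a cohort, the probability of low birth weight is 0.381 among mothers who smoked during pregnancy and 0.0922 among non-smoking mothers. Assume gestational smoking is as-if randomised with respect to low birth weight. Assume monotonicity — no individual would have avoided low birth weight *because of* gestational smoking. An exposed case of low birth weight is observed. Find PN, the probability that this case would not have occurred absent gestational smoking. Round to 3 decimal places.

Let p₁ = 0.381, p₀ = 0.0922.
Under exogeneity and monotonicity, PN = (p₁ − p₀) / p₁.
PN = (0.381 − 0.0922) / 0.381 = 0.2888 / 0.381 ≈ 0.7580

PN ≈ 0.758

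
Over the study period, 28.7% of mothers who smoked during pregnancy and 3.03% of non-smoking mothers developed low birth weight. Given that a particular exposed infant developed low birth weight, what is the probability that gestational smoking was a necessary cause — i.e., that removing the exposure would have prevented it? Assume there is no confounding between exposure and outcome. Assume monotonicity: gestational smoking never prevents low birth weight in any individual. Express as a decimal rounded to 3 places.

PN ≈ 0.894

p₁ = 0.287, p₀ = 0.0303.
Under exogeneity and monotonicity, PN = (p₁ − p₀) / p₁.
PN = (0.287 − 0.0303) / 0.287 = 0.2567 / 0.287 ≈ 0.8944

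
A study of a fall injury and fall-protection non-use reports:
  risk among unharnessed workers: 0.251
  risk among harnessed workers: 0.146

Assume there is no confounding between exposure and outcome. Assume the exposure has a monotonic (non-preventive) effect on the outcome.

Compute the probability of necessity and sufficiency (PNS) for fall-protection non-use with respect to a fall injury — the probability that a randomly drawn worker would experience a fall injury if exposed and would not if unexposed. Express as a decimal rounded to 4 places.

Let p₁ = 0.251, p₀ = 0.146.
Under exogeneity and monotonicity, PNS = p₁ − p₀.
PNS = 0.251 − 0.146 = 0.105

PNS ≈ 0.1050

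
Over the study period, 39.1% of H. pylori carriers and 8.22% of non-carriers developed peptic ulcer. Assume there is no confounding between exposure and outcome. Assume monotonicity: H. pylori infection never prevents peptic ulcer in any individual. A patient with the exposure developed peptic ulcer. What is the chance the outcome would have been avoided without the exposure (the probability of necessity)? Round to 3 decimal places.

p₁ = 0.391, p₀ = 0.0822.
Under exogeneity and monotonicity, PN = (p₁ − p₀) / p₁.
PN = (0.391 − 0.0822) / 0.391 = 0.3088 / 0.391 ≈ 0.7898

PN ≈ 0.790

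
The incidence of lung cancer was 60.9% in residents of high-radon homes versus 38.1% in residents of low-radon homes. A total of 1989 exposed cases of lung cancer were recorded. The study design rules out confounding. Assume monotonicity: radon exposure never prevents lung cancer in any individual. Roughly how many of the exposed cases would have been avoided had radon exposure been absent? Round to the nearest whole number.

p₁ = 0.609, p₀ = 0.381.
PN = (p₁ − p₀)/p₁ = (0.609 − 0.381) / 0.609 ≈ 0.37438.
Attributable cases ≈ PN × (exposed cases) = 0.37438 × 1989 ≈ 744.65.

about 745 cases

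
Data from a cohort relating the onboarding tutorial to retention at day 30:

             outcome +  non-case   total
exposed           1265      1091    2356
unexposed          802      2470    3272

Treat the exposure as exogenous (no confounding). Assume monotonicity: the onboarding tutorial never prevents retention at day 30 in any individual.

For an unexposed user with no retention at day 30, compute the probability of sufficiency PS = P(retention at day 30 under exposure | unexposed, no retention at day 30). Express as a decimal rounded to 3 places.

PS ≈ 0.387

p₁ = P(outcome | exposed) = 1265/2356 = 0.53693
p₀ = P(outcome | unexposed) = 802/3272 = 0.24511
Under exogeneity and monotonicity, PS = (p₁ − p₀) / (1 − p₀).
PS = (0.53693 − 0.24511) / (1 − 0.24511) = 0.29182 / 0.75489 ≈ 0.3866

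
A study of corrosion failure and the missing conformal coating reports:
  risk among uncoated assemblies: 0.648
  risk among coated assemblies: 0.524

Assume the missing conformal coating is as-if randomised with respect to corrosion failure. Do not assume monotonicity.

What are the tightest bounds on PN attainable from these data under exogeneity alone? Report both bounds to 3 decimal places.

0.191 ≤ PN ≤ 0.735

Let p₁ = 0.648, p₀ = 0.524.
Under exogeneity alone the bounds on PN are max{0,(p₁−p₀)/p₁} ≤ PN ≤ min{1,(1−p₀)/p₁}.
  lower = (p₁ − p₀)/p₁ = 0.124 / 0.648 ≈ 0.1914
  upper = min{1, (1 − p₀)/p₁} = 0.476 / 0.648 ≈ 0.7346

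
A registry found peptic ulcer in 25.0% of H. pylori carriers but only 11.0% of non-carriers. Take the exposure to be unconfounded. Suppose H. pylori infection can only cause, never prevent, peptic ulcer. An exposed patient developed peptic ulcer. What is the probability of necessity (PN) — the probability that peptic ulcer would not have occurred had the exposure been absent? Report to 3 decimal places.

p₁ = 0.25, p₀ = 0.11.
Under exogeneity and monotonicity, PN = (p₁ − p₀) / p₁.
PN = (0.25 − 0.11) / 0.25 = 0.14 / 0.25 ≈ 0.5600

PN ≈ 0.560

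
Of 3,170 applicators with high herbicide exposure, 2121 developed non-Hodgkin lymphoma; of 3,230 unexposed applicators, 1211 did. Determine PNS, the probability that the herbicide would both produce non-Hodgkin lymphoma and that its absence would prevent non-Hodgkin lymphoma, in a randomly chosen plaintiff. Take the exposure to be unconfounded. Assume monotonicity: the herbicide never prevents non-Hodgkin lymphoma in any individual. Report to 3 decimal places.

p₁ = P(outcome | exposed) = 2121/3170 = 0.66909
p₀ = P(outcome | unexposed) = 1211/3230 = 0.37492
Under exogeneity and monotonicity, PNS = p₁ − p₀.
PNS = 0.66909 − 0.37492 = 0.29416

PNS ≈ 0.294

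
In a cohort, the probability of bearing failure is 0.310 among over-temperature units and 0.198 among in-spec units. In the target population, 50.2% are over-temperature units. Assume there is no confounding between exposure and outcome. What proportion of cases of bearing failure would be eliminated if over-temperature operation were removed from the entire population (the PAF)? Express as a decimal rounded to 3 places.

PAF ≈ 0.221

Let p₁ = 0.31, p₀ = 0.198.
Overall risk P(Y=1) = π·p₁ + (1−π)·p₀ = 0.502×0.31 + 0.498×0.198 = 0.25422.
Under exogeneity, PAF = [P(Y=1) − p₀] / P(Y=1).
PAF = (0.25422 − 0.198) / 0.25422 ≈ 0.2212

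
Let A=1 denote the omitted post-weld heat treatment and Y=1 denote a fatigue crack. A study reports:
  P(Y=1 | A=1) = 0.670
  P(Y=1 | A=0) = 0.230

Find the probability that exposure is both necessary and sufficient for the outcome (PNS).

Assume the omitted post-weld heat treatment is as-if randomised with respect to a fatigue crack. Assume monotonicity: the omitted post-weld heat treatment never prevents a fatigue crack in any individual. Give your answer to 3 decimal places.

Let p₁ = 0.67, p₀ = 0.23.
Under exogeneity and monotonicity, PNS = p₁ − p₀.
PNS = 0.67 − 0.23 = 0.44

PNS ≈ 0.440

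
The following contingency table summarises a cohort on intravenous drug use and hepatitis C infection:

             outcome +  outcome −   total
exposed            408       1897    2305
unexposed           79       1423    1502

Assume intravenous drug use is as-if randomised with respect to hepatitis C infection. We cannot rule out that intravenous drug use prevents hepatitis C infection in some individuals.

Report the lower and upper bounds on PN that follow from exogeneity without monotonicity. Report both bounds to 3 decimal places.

0.703 ≤ PN ≤ 1.000

p₁ = P(outcome | exposed) = 408/2305 = 0.17701
p₀ = P(outcome | unexposed) = 79/1502 = 0.052597
Under exogeneity alone the bounds on PN are max{0,(p₁−p₀)/p₁} ≤ PN ≤ min{1,(1−p₀)/p₁}.
  lower = (p₁ − p₀)/p₁ = 0.12441 / 0.17701 ≈ 0.7029
  upper = min{1, (1 − p₀)/p₁} = 0.9474 / 0.17701 ≈ 5.3524 → capped at 1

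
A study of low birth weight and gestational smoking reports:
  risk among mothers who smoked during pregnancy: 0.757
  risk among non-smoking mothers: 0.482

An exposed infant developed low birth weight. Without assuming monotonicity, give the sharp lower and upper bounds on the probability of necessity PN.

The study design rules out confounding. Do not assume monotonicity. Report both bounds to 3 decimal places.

0.363 ≤ PN ≤ 0.684

Let p₁ = 0.757, p₀ = 0.482.
Under exogeneity alone the bounds on PN are max{0,(p₁−p₀)/p₁} ≤ PN ≤ min{1,(1−p₀)/p₁}.
  lower = (p₁ − p₀)/p₁ = 0.275 / 0.757 ≈ 0.3633
  upper = min{1, (1 − p₀)/p₁} = 0.518 / 0.757 ≈ 0.6843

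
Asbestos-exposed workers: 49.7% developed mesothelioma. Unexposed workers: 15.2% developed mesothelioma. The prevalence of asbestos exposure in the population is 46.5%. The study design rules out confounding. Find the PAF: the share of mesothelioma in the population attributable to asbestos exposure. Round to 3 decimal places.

p₁ = 0.497, p₀ = 0.152.
Overall risk P(Y=1) = π·p₁ + (1−π)·p₀ = 0.465×0.497 + 0.535×0.152 = 0.31243.
Under exogeneity, PAF = [P(Y=1) − p₀] / P(Y=1).
PAF = (0.31243 − 0.152) / 0.31243 ≈ 0.5135

PAF ≈ 0.513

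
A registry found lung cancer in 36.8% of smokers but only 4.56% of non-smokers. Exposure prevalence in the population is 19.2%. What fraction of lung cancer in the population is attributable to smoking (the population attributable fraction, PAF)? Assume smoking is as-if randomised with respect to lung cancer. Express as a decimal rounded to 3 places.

p₁ = 0.368, p₀ = 0.0456.
Overall risk P(Y=1) = π·p₁ + (1−π)·p₀ = 0.192×0.368 + 0.808×0.0456 = 0.1075.
Under exogeneity, PAF = [P(Y=1) − p₀] / P(Y=1).
PAF = (0.1075 − 0.0456) / 0.1075 ≈ 0.5758

PAF ≈ 0.576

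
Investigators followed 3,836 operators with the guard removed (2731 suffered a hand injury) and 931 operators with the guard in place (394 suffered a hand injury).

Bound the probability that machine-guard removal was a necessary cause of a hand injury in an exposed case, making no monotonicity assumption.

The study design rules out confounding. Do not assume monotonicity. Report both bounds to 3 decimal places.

p₁ = P(outcome | exposed) = 2731/3836 = 0.71194
p₀ = P(outcome | unexposed) = 394/931 = 0.4232
Under exogeneity alone the bounds on PN are max{0,(p₁−p₀)/p₁} ≤ PN ≤ min{1,(1−p₀)/p₁}.
  lower = (p₁ − p₀)/p₁ = 0.28874 / 0.71194 ≈ 0.4056
  upper = min{1, (1 − p₀)/p₁} = 0.5768 / 0.71194 ≈ 0.8102

0.406 ≤ PN ≤ 0.810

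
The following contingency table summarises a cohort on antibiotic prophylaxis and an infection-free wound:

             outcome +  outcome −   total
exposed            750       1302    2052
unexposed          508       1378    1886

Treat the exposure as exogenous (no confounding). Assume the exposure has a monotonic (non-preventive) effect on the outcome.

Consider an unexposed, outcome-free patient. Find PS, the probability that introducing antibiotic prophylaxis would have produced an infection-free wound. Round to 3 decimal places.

p₁ = P(outcome | exposed) = 750/2052 = 0.3655
p₀ = P(outcome | unexposed) = 508/1886 = 0.26935
Under exogeneity and monotonicity, PS = (p₁ − p₀)/(1 − p₀).
PS = (0.3655 − 0.26935) / 0.73065 ≈ 0.1316

PS ≈ 0.132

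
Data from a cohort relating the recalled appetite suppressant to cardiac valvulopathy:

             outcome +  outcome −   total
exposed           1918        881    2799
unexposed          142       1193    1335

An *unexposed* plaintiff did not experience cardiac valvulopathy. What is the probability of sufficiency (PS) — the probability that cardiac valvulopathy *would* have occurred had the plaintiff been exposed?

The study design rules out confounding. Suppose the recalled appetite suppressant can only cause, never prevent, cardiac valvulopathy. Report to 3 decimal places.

p₁ = P(outcome | exposed) = 1918/2799 = 0.68524
p₀ = P(outcome | unexposed) = 142/1335 = 0.10637
Under exogeneity and monotonicity, PS = (p₁ − p₀)/(1 − p₀).
PS = (0.68524 − 0.10637) / 0.89363 ≈ 0.6478

PS ≈ 0.648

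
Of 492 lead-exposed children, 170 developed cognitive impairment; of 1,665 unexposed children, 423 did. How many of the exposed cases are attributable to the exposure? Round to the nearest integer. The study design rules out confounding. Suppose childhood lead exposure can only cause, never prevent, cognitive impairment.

p₁ = P(outcome | exposed) = 170/492 = 0.34553
p₀ = P(outcome | unexposed) = 423/1665 = 0.25405
PN = (p₁ − p₀)/p₁ = (0.34553 − 0.25405) / 0.34553 ≈ 0.26474.
Attributable cases ≈ PN × (exposed cases) = 0.26474 × 170 ≈ 45.01.

about 45 cases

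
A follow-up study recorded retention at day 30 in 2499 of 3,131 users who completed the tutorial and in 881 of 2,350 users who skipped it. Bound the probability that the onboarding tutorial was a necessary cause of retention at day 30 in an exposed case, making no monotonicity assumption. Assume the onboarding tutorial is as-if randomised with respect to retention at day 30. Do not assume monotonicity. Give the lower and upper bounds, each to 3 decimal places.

p₁ = P(outcome | exposed) = 2499/3131 = 0.79815
p₀ = P(outcome | unexposed) = 881/2350 = 0.37489
Under exogeneity alone the bounds on PN are max{0,(p₁−p₀)/p₁} ≤ PN ≤ min{1,(1−p₀)/p₁}.
  lower = (p₁ − p₀)/p₁ = 0.42325 / 0.79815 ≈ 0.5303
  upper = min{1, (1 − p₀)/p₁} = 0.62511 / 0.79815 ≈ 0.7832

0.530 ≤ PN ≤ 0.783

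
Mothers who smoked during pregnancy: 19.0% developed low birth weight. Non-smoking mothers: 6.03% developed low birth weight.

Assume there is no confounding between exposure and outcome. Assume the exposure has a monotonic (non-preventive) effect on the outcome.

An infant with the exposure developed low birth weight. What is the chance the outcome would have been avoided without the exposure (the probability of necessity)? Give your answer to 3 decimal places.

p₁ = 0.19, p₀ = 0.0603.
Under exogeneity and monotonicity, PN = (p₁ − p₀) / p₁.
PN = (0.19 − 0.0603) / 0.19 = 0.1297 / 0.19 ≈ 0.6826

PN ≈ 0.683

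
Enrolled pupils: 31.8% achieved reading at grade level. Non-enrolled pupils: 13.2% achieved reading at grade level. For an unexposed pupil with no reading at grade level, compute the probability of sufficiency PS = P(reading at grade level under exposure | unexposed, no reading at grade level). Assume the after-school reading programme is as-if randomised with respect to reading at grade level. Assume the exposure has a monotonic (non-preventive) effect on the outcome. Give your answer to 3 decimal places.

PS ≈ 0.214

p₁ = 0.318, p₀ = 0.132.
Under exogeneity and monotonicity, PS = (p₁ − p₀) / (1 − p₀).
PS = (0.318 − 0.132) / (1 − 0.132) = 0.186 / 0.868 ≈ 0.2143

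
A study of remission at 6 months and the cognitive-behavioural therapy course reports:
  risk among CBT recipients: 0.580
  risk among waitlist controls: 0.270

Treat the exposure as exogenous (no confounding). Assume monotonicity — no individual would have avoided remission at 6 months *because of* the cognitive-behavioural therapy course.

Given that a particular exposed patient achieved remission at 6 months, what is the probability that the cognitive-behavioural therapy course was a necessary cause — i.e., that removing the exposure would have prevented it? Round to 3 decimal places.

PN ≈ 0.534

Let p₁ = 0.58, p₀ = 0.27.
Under exogeneity and monotonicity, PN = (p₁ − p₀) / p₁.
PN = (0.58 − 0.27) / 0.58 = 0.31 / 0.58 ≈ 0.5345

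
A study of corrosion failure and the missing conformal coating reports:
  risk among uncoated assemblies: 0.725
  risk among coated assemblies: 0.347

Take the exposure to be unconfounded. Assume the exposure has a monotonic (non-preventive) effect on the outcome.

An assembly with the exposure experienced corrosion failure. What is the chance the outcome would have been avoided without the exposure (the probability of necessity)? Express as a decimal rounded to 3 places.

PN ≈ 0.521

Let p₁ = 0.725, p₀ = 0.347.
Under exogeneity and monotonicity, PN = (p₁ − p₀) / p₁.
PN = (0.725 − 0.347) / 0.725 = 0.378 / 0.725 ≈ 0.5214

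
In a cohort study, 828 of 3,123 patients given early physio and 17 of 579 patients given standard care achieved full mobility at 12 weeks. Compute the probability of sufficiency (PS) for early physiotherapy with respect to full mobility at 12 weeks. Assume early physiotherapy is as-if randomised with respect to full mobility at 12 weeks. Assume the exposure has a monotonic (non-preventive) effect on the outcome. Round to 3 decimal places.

PS ≈ 0.243

p₁ = P(outcome | exposed) = 828/3123 = 0.26513
p₀ = P(outcome | unexposed) = 17/579 = 0.029361
Under exogeneity and monotonicity, PS = (p₁ − p₀) / (1 − p₀).
PS = (0.26513 − 0.029361) / (1 − 0.029361) = 0.23577 / 0.97064 ≈ 0.2429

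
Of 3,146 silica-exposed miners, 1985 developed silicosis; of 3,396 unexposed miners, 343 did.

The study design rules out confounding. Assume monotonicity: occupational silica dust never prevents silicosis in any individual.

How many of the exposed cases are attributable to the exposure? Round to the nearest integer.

about 1667 cases

p₁ = P(outcome | exposed) = 1985/3146 = 0.63096
p₀ = P(outcome | unexposed) = 343/3396 = 0.101
PN = (p₁ − p₀)/p₁ = (0.63096 − 0.101) / 0.63096 ≈ 0.83992.
Attributable cases ≈ PN × (exposed cases) = 0.83992 × 1985 ≈ 1667.25.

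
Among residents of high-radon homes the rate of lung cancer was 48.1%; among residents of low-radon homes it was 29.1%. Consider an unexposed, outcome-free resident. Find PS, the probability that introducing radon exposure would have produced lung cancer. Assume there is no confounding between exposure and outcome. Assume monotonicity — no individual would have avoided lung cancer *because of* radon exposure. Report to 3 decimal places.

p₁ = 0.481, p₀ = 0.291.
Under exogeneity and monotonicity, PS = (p₁ − p₀) / (1 − p₀).
PS = (0.481 − 0.291) / (1 − 0.291) = 0.19 / 0.709 ≈ 0.2680

PS ≈ 0.268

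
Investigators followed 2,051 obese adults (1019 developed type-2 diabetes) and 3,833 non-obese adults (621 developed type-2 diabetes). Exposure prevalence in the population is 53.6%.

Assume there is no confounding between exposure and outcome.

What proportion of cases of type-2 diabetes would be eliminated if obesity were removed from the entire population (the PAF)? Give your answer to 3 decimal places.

p₁ = P(outcome | exposed) = 1019/2051 = 0.49683
p₀ = P(outcome | unexposed) = 621/3833 = 0.16201
Overall risk P(Y=1) = π·p₁ + (1−π)·p₀ = 0.536×0.49683 + 0.464×0.16201 = 0.34148.
Under exogeneity, PAF = [P(Y=1) − p₀] / P(Y=1).
PAF = (0.34148 − 0.16201) / 0.34148 ≈ 0.5255

PAF ≈ 0.526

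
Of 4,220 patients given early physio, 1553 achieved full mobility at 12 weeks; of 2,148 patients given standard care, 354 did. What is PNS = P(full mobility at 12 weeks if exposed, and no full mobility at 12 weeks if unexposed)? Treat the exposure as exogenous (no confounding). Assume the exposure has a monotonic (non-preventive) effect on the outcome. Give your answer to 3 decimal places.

p₁ = P(outcome | exposed) = 1553/4220 = 0.36801
p₀ = P(outcome | unexposed) = 354/2148 = 0.1648
Under exogeneity and monotonicity, PNS = p₁ − p₀.
PNS = 0.36801 − 0.1648 = 0.20321

PNS ≈ 0.203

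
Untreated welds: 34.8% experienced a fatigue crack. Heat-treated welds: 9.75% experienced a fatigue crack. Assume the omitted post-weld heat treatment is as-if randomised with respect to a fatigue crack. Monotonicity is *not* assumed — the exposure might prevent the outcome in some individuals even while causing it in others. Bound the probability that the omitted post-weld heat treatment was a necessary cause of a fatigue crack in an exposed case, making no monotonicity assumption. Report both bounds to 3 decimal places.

p₁ = 0.348, p₀ = 0.0975.
Under exogeneity alone the bounds on PN are max{0,(p₁−p₀)/p₁} ≤ PN ≤ min{1,(1−p₀)/p₁}.
  lower = (p₁ − p₀)/p₁ = 0.2505 / 0.348 ≈ 0.7198
  upper = min{1, (1 − p₀)/p₁} = 0.9025 / 0.348 ≈ 2.5934 → capped at 1

0.720 ≤ PN ≤ 1.000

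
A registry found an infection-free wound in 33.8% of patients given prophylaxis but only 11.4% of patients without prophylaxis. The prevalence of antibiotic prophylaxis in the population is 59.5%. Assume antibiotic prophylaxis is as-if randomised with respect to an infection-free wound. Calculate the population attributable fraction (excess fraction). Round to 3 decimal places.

PAF ≈ 0.539

p₁ = 0.338, p₀ = 0.114.
Overall risk P(Y=1) = π·p₁ + (1−π)·p₀ = 0.595×0.338 + 0.405×0.114 = 0.24728.
Under exogeneity, PAF = [P(Y=1) − p₀] / P(Y=1).
PAF = (0.24728 − 0.114) / 0.24728 ≈ 0.5390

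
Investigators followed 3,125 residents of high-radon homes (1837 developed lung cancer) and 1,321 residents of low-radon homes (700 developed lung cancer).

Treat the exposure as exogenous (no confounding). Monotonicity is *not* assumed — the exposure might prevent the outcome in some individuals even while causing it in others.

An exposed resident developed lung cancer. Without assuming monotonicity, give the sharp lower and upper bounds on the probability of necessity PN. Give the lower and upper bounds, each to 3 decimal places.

0.099 ≤ PN ≤ 0.800

p₁ = P(outcome | exposed) = 1837/3125 = 0.58784
p₀ = P(outcome | unexposed) = 700/1321 = 0.5299
Under exogeneity alone the bounds on PN are max{0,(p₁−p₀)/p₁} ≤ PN ≤ min{1,(1−p₀)/p₁}.
  lower = (p₁ − p₀)/p₁ = 0.057938 / 0.58784 ≈ 0.0986
  upper = min{1, (1 − p₀)/p₁} = 0.4701 / 0.58784 ≈ 0.7997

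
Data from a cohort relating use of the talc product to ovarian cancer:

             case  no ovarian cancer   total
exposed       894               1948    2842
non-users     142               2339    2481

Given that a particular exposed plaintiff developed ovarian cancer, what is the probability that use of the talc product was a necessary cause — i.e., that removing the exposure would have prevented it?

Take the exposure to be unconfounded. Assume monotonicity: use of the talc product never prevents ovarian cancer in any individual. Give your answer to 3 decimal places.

PN ≈ 0.818

p₁ = P(outcome | exposed) = 894/2842 = 0.31457
p₀ = P(outcome | unexposed) = 142/2481 = 0.057235
Under exogeneity and monotonicity, PN = (p₁ − p₀)/p₁.
PN = (0.31457 − 0.057235) / 0.31457 ≈ 0.8181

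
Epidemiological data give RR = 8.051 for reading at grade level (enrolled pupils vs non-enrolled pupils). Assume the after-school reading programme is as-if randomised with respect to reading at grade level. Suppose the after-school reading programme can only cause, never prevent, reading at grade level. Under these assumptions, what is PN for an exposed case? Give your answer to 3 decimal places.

PN ≈ 0.876

Under exogeneity and monotonicity, PN = (RR − 1) / RR = 1 − 1/RR.
PN = (8.051 − 1) / 8.051 = 7.051 / 8.051 ≈ 0.8758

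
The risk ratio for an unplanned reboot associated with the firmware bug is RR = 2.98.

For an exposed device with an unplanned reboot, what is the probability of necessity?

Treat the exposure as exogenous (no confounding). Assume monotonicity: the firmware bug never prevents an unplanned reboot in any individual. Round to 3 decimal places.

Under exogeneity and monotonicity, PN = (RR − 1) / RR = 1 − 1/RR.
PN = (2.98 − 1) / 2.98 = 1.98 / 2.98 ≈ 0.6644

PN ≈ 0.664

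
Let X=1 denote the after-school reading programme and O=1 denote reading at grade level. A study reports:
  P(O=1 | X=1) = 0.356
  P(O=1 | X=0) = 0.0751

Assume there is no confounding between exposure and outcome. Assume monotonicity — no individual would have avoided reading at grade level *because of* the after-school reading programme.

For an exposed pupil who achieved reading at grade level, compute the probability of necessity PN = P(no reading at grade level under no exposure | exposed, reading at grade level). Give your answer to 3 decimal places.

PN ≈ 0.789

Let p₁ = 0.356, p₀ = 0.0751.
Under exogeneity and monotonicity, PN = (p₁ − p₀) / p₁.
PN = (0.356 − 0.0751) / 0.356 = 0.2809 / 0.356 ≈ 0.7890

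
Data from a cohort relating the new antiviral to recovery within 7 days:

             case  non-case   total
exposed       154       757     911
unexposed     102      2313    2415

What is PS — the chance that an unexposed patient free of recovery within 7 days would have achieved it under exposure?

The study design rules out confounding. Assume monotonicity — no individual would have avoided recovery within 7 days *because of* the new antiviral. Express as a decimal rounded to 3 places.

p₁ = P(outcome | exposed) = 154/911 = 0.16905
p₀ = P(outcome | unexposed) = 102/2415 = 0.042236
Under exogeneity and monotonicity, PS = (p₁ − p₀) / (1 − p₀).
PS = (0.16905 − 0.042236) / (1 − 0.042236) = 0.12681 / 0.95776 ≈ 0.1324

PS ≈ 0.132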